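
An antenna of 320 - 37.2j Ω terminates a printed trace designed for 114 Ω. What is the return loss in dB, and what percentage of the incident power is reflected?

Γ = (206 − j37.2)/(434 − j37.2), |Γ| = 0.481
RL = −20·log₁₀(0.481) = 6.36 dB
P_refl/P_inc = |Γ|² = 0.231

RL ≈ 6.36 dB; 23.1% of incident power reflected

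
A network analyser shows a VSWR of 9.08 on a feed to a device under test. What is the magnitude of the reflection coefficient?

|Γ| ≈ 0.802

|Γ| = (S − 1)/(S + 1) = (9.08 − 1)/(9.08 + 1) = 8.08/10.1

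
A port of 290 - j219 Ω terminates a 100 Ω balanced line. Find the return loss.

Γ = (190 − j219)/(390 − j219), |Γ| = 0.648
RL = −20·log₁₀|Γ| = −20·log₁₀(0.648)

RL ≈ 3.77 dB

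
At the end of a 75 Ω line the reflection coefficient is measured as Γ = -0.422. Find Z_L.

Z_L ≈ 30.5 Ω

Z_L = Z_0·(1 + Γ)/(1 − Γ) = 75·(0.578)/(1.42)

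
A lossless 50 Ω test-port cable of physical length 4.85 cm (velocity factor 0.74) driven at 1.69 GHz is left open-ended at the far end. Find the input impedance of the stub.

λ = v/f = 0.74·c / 1.69 GHz = 0.131 m
βl = 2π·l/λ = 2π × 0.369 = 133°
tan(βl) = -1.08
For an open-ended stub, Z_in = −jZ_0·cot(βl) = −jZ_0/tan(βl)

Z_in ≈ +j46.5 Ω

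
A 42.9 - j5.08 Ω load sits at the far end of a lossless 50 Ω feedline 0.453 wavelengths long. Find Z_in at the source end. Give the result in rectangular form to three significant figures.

βl = 2π × 0.453 = 163°
tan(βl) = tan(163°) = -0.304
Z_in = Z_0·(Z_L + jZ_0·tanβl)/(Z_0 + jZ_L·tanβl)
     = 50·(42.9 − j20.3)/(48.5 − j13.1)

Z_in ≈ 46.5 − j8.4 Ω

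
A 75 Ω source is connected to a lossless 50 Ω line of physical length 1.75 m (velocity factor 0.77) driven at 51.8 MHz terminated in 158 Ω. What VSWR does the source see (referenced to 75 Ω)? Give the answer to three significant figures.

λ = v/f = 0.77·c / 51.8 MHz = 4.46 m
βl = 2π·l/λ = 2π × 0.392 = 141°
tan(βl) = -0.802
Z_in = Z_0·(Z_L + jZ_0·tanβl)/(Z_0 + jZ_L·tanβl) = 35 + j48.5 Ω
Γ_s = (Z_in − Z_s)/(Z_in + Z_s) = (-40 + j48.5)/(110 + j48.5), |Γ_s| = 0.523
VSWR = (1 + |Γ_s|)/(1 − |Γ_s|)

VSWR ≈ 3.2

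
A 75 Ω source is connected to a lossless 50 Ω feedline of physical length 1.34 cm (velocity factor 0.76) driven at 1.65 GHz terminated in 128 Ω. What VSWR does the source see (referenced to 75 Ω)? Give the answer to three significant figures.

VSWR ≈ 2.48

λ = v/f = 0.76·c / 1.65 GHz = 0.138 m
βl = 2π·l/λ = 2π × 0.097 = 34.9°
tan(βl) = 0.698
Z_in = Z_0·(Z_L + jZ_0·tanβl)/(Z_0 + jZ_L·tanβl) = 45.4 − j46.2 Ω
Γ_s = (Z_in − Z_s)/(Z_in + Z_s) = (-29.6 − j46.2)/(120 − j46.2), |Γ_s| = 0.426
VSWR = (1 + |Γ_s|)/(1 − |Γ_s|)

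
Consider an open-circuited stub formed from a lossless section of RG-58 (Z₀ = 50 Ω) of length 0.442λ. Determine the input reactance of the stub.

βl = 2π × 0.442 = 159°
tan(βl) = -0.381
For an open-circuited stub, Z_in = −jZ_0·cot(βl) = −jZ_0/tan(βl)

X_in ≈ 131 Ω (inductive)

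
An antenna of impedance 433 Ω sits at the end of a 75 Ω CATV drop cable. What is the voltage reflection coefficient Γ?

Γ = 0.705

Γ = (Z_L − Z_0)/(Z_L + Z_0) = (433 − 75)/(433 + 75) = 358/508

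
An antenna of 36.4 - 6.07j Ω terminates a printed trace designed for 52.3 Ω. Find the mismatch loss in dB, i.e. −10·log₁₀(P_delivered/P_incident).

Γ = (-15.9 − j6.07)/(88.7 − j6.07), |Γ| = 0.191
|Γ|² = 0.0366, so P_del/P_inc = 1 − |Γ|² = 0.963
ML = −10·log₁₀(1 − |Γ|²)

mismatch loss ≈ 0.162 dB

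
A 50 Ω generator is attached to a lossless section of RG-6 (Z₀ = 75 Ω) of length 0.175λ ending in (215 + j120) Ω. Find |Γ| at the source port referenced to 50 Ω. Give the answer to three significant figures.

βl = 2π × 0.175 = 63°
tan(βl) = 1.96
Z_in = Z_0·(Z_L + jZ_0·tanβl)/(Z_0 + jZ_L·tanβl) = 28.8 − j49.2 Ω
Γ_s = (Z_in − Z_s)/(Z_in + Z_s) = (-21.2 − j49.2)/(78.8 − j49.2), |Γ_s| = 0.577

|Γ| ≈ 0.577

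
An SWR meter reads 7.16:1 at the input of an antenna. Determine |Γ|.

|Γ| ≈ 0.755

|Γ| = (S − 1)/(S + 1) = (7.16 − 1)/(7.16 + 1) = 6.16/8.16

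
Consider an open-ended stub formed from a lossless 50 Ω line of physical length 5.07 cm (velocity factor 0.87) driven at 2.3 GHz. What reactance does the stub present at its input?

λ = v/f = 0.87·c / 2.3 GHz = 0.113 m
βl = 2π·l/λ = 2π × 0.447 = 161°
tan(βl) = -0.347
For an open-ended stub, Z_in = −jZ_0·cot(βl) = −jZ_0/tan(βl)

X_in ≈ 144 Ω (inductive)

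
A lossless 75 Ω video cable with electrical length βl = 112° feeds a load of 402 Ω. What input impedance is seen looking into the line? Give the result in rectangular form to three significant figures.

Z_in ≈ 16.2 + j29.1 Ω

tan(βl) = tan(112°) = -2.48
Z_in = Z_0·(Z_L + jZ_0·tanβl)/(Z_0 + jZ_L·tanβl)
     = 75·(402 − j186)/(75 − j995)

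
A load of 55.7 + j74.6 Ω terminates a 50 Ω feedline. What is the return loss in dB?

RL ≈ 4.76 dB

Γ = (5.7 + j74.6)/(105.7 + j74.6), |Γ| = 0.578
RL = −20·log₁₀|Γ| = −20·log₁₀(0.578)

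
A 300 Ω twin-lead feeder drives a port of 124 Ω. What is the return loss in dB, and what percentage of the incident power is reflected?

RL ≈ 7.64 dB; 17.2% of incident power reflected

Γ = (124 − 300)/(124 + 300) = -0.415
RL = −20·log₁₀(0.415) = 7.64 dB
P_refl/P_inc = |Γ|² = 0.172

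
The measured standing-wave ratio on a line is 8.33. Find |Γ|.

|Γ| = (S − 1)/(S + 1) = (8.33 − 1)/(8.33 + 1) = 7.33/9.33

|Γ| ≈ 0.786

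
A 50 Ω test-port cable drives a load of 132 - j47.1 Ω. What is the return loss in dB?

RL ≈ 5.97 dB

Γ = (82 − j47.1)/(182 − j47.1), |Γ| = 0.503
RL = −20·log₁₀|Γ| = −20·log₁₀(0.503)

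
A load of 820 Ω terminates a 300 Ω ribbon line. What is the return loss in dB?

Γ = (820 − 300)/(820 + 300) = 0.464
RL = −20·log₁₀|Γ| = −20·log₁₀(0.464)

RL ≈ 6.66 dB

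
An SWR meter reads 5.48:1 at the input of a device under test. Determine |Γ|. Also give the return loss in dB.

|Γ| ≈ 0.691; return loss ≈ 3.21 dB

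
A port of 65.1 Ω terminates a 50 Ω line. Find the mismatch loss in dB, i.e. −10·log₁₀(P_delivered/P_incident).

mismatch loss ≈ 0.0754 dB

Γ = (65.1 − 50)/(65.1 + 50) = 0.131
|Γ|² = 0.0172, so P_del/P_inc = 1 − |Γ|² = 0.983
ML = −10·log₁₀(1 − |Γ|²)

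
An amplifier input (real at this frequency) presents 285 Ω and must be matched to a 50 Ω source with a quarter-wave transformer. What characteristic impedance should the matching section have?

Z_qwt ≈ 119 Ω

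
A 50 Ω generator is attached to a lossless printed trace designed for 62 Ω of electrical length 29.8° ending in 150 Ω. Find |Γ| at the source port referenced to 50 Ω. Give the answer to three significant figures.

tan(βl) = 0.573
Z_in = Z_0·(Z_L + jZ_0·tanβl)/(Z_0 + jZ_L·tanβl) = 68.2 − j59 Ω
Γ_s = (Z_in − Z_s)/(Z_in + Z_s) = (18.2 − j59)/(118 − j59), |Γ_s| = 0.467

|Γ| ≈ 0.467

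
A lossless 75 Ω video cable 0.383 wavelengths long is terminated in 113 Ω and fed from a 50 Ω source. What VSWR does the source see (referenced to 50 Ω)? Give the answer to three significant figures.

βl = 2π × 0.383 = 138°
tan(βl) = -0.904
Z_in = Z_0·(Z_L + jZ_0·tanβl)/(Z_0 + jZ_L·tanβl) = 71.9 + j30.2 Ω
Γ_s = (Z_in − Z_s)/(Z_in + Z_s) = (21.9 + j30.2)/(122 + j30.2), |Γ_s| = 0.297
VSWR = (1 + |Γ_s|)/(1 − |Γ_s|)

VSWR ≈ 1.84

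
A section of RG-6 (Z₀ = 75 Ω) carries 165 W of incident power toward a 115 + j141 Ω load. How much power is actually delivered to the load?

P_delivered ≈ 102 W

|Γ| = |(40 + j141)/(190 + j141)| = 0.619
|Γ|² = 0.384
P_refl = |Γ|²·P_inc = 63.3 W, P_del = (1 − |Γ|²)·P_inc = 102 W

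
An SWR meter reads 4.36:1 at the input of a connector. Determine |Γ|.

|Γ| = (S − 1)/(S + 1) = (4.36 − 1)/(4.36 + 1) = 3.36/5.36

|Γ| ≈ 0.627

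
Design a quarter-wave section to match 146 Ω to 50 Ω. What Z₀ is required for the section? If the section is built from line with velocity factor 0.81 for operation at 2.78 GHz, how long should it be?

Z_qwt ≈ 85.4 Ω; length ≈ 2.19 cm

Z_qwt = √(Z_0·R_L) = √(50 × 146) = √7300
λ = 0.81·c/f = 0.0874 m, so l = λ/4 = 0.0219 m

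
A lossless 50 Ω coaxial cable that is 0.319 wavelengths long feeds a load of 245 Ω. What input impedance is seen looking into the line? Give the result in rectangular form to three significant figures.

Z_in ≈ 12.3 + j22 Ω

βl = 2π × 0.319 = 115°
tan(βl) = tan(115°) = -2.16
Z_in = Z_0·(Z_L + jZ_0·tanβl)/(Z_0 + jZ_L·tanβl)
     = 50·(245 − j108)/(50 − j529)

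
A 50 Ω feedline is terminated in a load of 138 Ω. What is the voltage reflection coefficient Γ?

Γ = (Z_L − Z_0)/(Z_L + Z_0) = (138 − 50)/(138 + 50) = 88/188

Γ = 0.468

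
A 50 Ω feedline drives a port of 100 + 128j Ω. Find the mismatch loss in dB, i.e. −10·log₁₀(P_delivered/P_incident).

Γ = (50 + j128)/(150 + j128), |Γ| = 0.697
|Γ|² = 0.486, so P_del/P_inc = 1 − |Γ|² = 0.514
ML = −10·log₁₀(1 − |Γ|²)

mismatch loss ≈ 2.89 dB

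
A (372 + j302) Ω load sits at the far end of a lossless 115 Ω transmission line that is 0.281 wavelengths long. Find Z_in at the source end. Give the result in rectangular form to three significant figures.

Z_in ≈ 21 + j4.39 Ω

βl = 2π × 0.281 = 101°
tan(βl) = tan(101°) = -5.07
Z_in = Z_0·(Z_L + jZ_0·tanβl)/(Z_0 + jZ_L·tanβl)
     = 115·(372 − j281)/(1650 − j1890)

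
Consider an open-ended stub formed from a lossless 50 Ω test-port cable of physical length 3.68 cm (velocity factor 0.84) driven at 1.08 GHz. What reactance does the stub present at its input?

X_in ≈ -32.7 Ω (capacitive)

λ = v/f = 0.84·c / 1.08 GHz = 0.233 m
βl = 2π·l/λ = 2π × 0.158 = 56.8°
tan(βl) = 1.53
For an open-ended stub, Z_in = −jZ_0·cot(βl) = −jZ_0/tan(βl)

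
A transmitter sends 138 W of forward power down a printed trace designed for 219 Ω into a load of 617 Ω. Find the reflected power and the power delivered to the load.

Γ = (617 − 219)/(617 + 219) = 0.476
|Γ|² = 0.227
P_refl = |Γ|²·P_inc = 31.3 W, P_del = (1 − |Γ|²)·P_inc = 107 W

P_reflected ≈ 31.3 W; P_delivered ≈ 107 W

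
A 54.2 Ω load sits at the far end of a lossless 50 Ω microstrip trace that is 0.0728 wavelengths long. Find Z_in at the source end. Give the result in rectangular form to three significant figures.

βl = 2π × 0.0728 = 26.2°
tan(βl) = tan(26.2°) = 0.492
Z_in = Z_0·(Z_L + jZ_0·tanβl)/(Z_0 + jZ_L·tanβl)
     = 50·(54.2 + j24.6)/(50 + j26.7)

Z_in ≈ 52.4 − j3.35 Ω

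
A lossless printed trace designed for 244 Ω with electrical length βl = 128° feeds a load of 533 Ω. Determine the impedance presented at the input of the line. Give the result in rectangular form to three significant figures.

tan(βl) = tan(128°) = -1.28
Z_in = Z_0·(Z_L + jZ_0·tanβl)/(Z_0 + jZ_L·tanβl)
     = 244·(533 − j312)/(244 − j682)

Z_in ≈ 159 + j134 Ω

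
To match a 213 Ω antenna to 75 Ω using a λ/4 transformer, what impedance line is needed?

Z_qwt = √(Z_0·R_L) = √(75 × 213) = √15980

Z_qwt ≈ 126 Ω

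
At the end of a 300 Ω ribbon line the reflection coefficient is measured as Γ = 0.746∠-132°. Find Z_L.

Z_L ≈ 52.1 − j130 Ω

Z_L = Z_0·(1 + Γ)/(1 − Γ) = 300·(0.501 − j0.554)/(1.5 + j0.554)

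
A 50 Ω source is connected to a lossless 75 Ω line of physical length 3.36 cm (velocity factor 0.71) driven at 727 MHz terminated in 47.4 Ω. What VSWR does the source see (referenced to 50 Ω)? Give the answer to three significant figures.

λ = v/f = 0.71·c / 727 MHz = 0.293 m
βl = 2π·l/λ = 2π × 0.115 = 41.3°
tan(βl) = 0.878
Z_in = Z_0·(Z_L + jZ_0·tanβl)/(Z_0 + jZ_L·tanβl) = 64.2 + j30.2 Ω
Γ_s = (Z_in − Z_s)/(Z_in + Z_s) = (14.2 + j30.2)/(114 + j30.2), |Γ_s| = 0.283
VSWR = (1 + |Γ_s|)/(1 − |Γ_s|)

VSWR ≈ 1.79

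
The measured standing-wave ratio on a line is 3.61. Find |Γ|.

|Γ| = (S − 1)/(S + 1) = (3.61 − 1)/(3.61 + 1) = 2.61/4.61

|Γ| ≈ 0.566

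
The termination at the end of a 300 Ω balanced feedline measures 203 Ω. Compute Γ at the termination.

Γ = -0.193

Γ = (Z_L − Z_0)/(Z_L + Z_0) = (203 − 300)/(203 + 300) = -97/503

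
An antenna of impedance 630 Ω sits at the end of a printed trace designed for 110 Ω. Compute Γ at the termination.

Γ = (Z_L − Z_0)/(Z_L + Z_0) = (630 − 110)/(630 + 110) = 520/740

Γ = 0.703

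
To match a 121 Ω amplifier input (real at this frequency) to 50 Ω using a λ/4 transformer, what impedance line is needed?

Z_qwt ≈ 77.8 Ω

Z_qwt = √(Z_0·R_L) = √(50 × 121) = √6050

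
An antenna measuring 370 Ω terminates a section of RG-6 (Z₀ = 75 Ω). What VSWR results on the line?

Γ = (370 − 75)/(370 + 75) = 0.663
VSWR = (1 + 0.663)/(1 − 0.663)

VSWR ≈ 4.93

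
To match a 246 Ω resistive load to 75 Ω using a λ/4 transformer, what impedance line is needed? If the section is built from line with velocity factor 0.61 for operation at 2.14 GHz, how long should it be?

Z_qwt ≈ 136 Ω; length ≈ 2.14 cm

Z_qwt = √(Z_0·R_L) = √(75 × 246) = √18450
λ = 0.61·c/f = 0.0855 m, so l = λ/4 = 0.0214 m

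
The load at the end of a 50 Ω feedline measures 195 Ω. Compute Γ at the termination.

Γ = 0.592

Γ = (Z_L − Z_0)/(Z_L + Z_0) = (195 − 50)/(195 + 50) = 145/245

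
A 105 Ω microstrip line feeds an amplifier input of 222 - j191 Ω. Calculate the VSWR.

VSWR ≈ 3.9

Γ = (Z_L − Z_0)/(Z_L + Z_0) = (117 − j191)/(327 − j191)
|Γ| = 224/379 = 0.591
VSWR = (1 + |Γ|)/(1 − |Γ|) = 1.59/0.409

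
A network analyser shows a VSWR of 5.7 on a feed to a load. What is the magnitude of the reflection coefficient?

|Γ| = (S − 1)/(S + 1) = (5.7 − 1)/(5.7 + 1) = 4.7/6.7

|Γ| ≈ 0.701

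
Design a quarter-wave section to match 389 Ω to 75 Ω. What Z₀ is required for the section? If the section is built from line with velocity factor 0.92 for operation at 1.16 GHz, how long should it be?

Z_qwt = √(Z_0·R_L) = √(75 × 389) = √29180
λ = 0.92·c/f = 0.238 m, so l = λ/4 = 0.0595 m

Z_qwt ≈ 171 Ω; length ≈ 5.95 cm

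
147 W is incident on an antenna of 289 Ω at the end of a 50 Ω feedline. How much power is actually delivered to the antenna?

Γ = (289 − 50)/(289 + 50) = 0.705
|Γ|² = 0.497
P_refl = |Γ|²·P_inc = 73.1 W, P_del = (1 − |Γ|²)·P_inc = 73.9 W

P_delivered ≈ 73.9 W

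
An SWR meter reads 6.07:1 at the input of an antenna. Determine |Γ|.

|Γ| ≈ 0.717

|Γ| = (S − 1)/(S + 1) = (6.07 − 1)/(6.07 + 1) = 5.07/7.07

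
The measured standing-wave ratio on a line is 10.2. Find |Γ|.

|Γ| = (S − 1)/(S + 1) = (10.2 − 1)/(10.2 + 1) = 9.2/11.2

|Γ| ≈ 0.821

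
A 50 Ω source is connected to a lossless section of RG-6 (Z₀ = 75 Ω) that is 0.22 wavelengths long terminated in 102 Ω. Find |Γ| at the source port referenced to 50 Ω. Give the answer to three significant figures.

βl = 2π × 0.22 = 79.2°
tan(βl) = 5.24
Z_in = Z_0·(Z_L + jZ_0·tanβl)/(Z_0 + jZ_L·tanβl) = 56.1 − j6.45 Ω
Γ_s = (Z_in − Z_s)/(Z_in + Z_s) = (6.05 − j6.45)/(106 − j6.45), |Γ_s| = 0.0832

|Γ| ≈ 0.0832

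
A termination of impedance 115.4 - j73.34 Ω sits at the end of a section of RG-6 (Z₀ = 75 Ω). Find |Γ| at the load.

Γ = (Z_L − Z_0)/(Z_L + Z_0) = (40.4 − j73.34)/(190.4 − j73.34)
|Γ| = 83.7/204

|Γ| ≈ 0.41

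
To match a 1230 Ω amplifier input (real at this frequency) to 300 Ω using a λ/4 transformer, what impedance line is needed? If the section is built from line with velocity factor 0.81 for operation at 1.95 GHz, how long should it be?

Z_qwt ≈ 607 Ω; length ≈ 3.12 cm

Z_qwt = √(Z_0·R_L) = √(300 × 1230) = √369000
λ = 0.81·c/f = 0.125 m, so l = λ/4 = 0.0312 m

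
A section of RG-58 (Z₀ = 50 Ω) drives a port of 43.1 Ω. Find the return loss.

RL ≈ 22.6 dB

Γ = (43.1 − 50)/(43.1 + 50) = -0.0741
RL = −20·log₁₀|Γ| = −20·log₁₀(0.0741)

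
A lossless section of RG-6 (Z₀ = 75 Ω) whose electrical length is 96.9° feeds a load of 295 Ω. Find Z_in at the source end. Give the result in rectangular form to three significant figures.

tan(βl) = tan(96.9°) = -8.26
Z_in = Z_0·(Z_L + jZ_0·tanβl)/(Z_0 + jZ_L·tanβl)
     = 75·(295 − j620)/(75 − j2440)

Z_in ≈ 19.3 + j8.48 Ω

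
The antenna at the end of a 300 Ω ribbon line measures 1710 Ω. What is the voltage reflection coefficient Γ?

Γ = 0.701

Γ = (Z_L − Z_0)/(Z_L + Z_0) = (1710 − 300)/(1710 + 300) = 1410/2010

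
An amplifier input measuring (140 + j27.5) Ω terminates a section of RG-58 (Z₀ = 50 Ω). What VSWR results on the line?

VSWR ≈ 2.92

Γ = (Z_L − Z_0)/(Z_L + Z_0) = (90 + j27.5)/(190 + j27.5)
|Γ| = 94.1/192 = 0.49
VSWR = (1 + |Γ|)/(1 − |Γ|) = 1.49/0.51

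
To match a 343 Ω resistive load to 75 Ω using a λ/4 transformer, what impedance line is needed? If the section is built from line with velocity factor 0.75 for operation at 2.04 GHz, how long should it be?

Z_qwt = √(Z_0·R_L) = √(75 × 343) = √25720
λ = 0.75·c/f = 0.11 m, so l = λ/4 = 0.0276 m

Z_qwt ≈ 160 Ω; length ≈ 2.76 cm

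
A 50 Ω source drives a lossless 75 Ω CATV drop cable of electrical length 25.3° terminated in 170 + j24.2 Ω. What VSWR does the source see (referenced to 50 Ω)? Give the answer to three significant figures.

VSWR ≈ 3.26

tan(βl) = 0.473
Z_in = Z_0·(Z_L + jZ_0·tanβl)/(Z_0 + jZ_L·tanβl) = 111 − j70.5 Ω
Γ_s = (Z_in − Z_s)/(Z_in + Z_s) = (61.4 − j70.5)/(161 − j70.5), |Γ_s| = 0.531
VSWR = (1 + |Γ_s|)/(1 − |Γ_s|)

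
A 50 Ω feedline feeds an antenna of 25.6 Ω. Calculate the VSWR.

For a purely resistive load, VSWR = R_L/Z_0 or Z_0/R_L (whichever > 1) = 50/25.6

VSWR ≈ 1.95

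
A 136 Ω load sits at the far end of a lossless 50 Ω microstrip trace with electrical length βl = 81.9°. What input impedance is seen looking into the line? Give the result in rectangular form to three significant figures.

tan(βl) = tan(81.9°) = 7.03
Z_in = Z_0·(Z_L + jZ_0·tanβl)/(Z_0 + jZ_L·tanβl)
     = 50·(136 + j351)/(50 + j956)

Z_in ≈ 18.7 − j6.14 Ω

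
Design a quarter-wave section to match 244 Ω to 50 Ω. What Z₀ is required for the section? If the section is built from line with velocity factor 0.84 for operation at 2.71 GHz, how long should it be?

Z_qwt = √(Z_0·R_L) = √(50 × 244) = √12200
λ = 0.84·c/f = 0.093 m, so l = λ/4 = 0.0232 m

Z_qwt ≈ 110 Ω; length ≈ 2.32 cm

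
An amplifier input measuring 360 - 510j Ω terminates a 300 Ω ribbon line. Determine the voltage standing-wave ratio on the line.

VSWR ≈ 4.2

Γ = (Z_L − Z_0)/(Z_L + Z_0) = (60 − j510)/(660 − j510)
|Γ| = 514/834 = 0.616
VSWR = (1 + |Γ|)/(1 − |Γ|) = 1.62/0.384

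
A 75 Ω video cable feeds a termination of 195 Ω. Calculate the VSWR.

For a purely resistive load, VSWR = R_L/Z_0 or Z_0/R_L (whichever > 1) = 195/75

VSWR ≈ 2.6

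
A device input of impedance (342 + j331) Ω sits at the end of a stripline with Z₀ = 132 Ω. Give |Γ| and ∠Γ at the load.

Γ = (Z_L − Z_0)/(Z_L + Z_0) = (210 + j331)/(474 + j331)
|Γ| = 392/578 = 0.678

Γ ≈ 0.678 ∠ 22.7°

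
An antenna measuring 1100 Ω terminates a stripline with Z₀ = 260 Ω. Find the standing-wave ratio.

Γ = (1100 − 260)/(1100 + 260) = 0.618
VSWR = (1 + 0.618)/(1 − 0.618)

VSWR ≈ 4.23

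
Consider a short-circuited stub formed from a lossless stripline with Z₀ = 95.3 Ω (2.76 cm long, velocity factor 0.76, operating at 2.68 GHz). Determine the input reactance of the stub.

λ = v/f = 0.76·c / 2.68 GHz = 0.0851 m
βl = 2π·l/λ = 2π × 0.324 = 117°
tan(βl) = -1.98
For a short-circuited stub, Z_in = jZ_0·tan(βl)

X_in ≈ -189 Ω (capacitive)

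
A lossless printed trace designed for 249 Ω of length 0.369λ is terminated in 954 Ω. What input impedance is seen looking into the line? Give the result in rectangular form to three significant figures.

βl = 2π × 0.369 = 133°
tan(βl) = tan(133°) = -1.08
Z_in = Z_0·(Z_L + jZ_0·tanβl)/(Z_0 + jZ_L·tanβl)
     = 249·(954 − j269)/(249 − j1030)

Z_in ≈ 114 + j203 Ω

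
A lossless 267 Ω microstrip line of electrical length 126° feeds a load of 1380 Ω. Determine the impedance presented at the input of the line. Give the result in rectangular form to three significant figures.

tan(βl) = tan(126°) = -1.38
Z_in = Z_0·(Z_L + jZ_0·tanβl)/(Z_0 + jZ_L·tanβl)
     = 267·(1380 − j367)/(267 − j1900)

Z_in ≈ 77.4 + j183 Ω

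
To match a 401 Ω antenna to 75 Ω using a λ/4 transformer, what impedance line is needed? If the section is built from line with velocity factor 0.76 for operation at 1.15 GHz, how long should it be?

Z_qwt ≈ 173 Ω; length ≈ 4.96 cm

Z_qwt = √(Z_0·R_L) = √(75 × 401) = √30080
λ = 0.76·c/f = 0.198 m, so l = λ/4 = 0.0496 m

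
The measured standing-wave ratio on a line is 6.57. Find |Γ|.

|Γ| = (S − 1)/(S + 1) = (6.57 − 1)/(6.57 + 1) = 5.57/7.57

|Γ| ≈ 0.736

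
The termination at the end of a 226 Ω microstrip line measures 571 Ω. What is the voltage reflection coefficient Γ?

Γ = 0.433

Γ = (Z_L − Z_0)/(Z_L + Z_0) = (571 − 226)/(571 + 226) = 345/797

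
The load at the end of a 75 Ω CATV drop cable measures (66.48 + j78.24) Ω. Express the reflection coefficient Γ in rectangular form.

Γ ≈ 0.188 + j0.449

Γ = (Z_L − Z_0)/(Z_L + Z_0) = (-8.52 + j78.24)/(141.5 + j78.24)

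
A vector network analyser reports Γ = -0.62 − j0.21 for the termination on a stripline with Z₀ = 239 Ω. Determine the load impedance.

Z_L = Z_0·(1 + Γ)/(1 − Γ) = 239·(0.38 − j0.21)/(1.62 + j0.21)

Z_L ≈ 51.2 − j37.6 Ω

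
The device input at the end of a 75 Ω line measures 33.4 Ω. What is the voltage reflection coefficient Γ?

Γ = -0.384

Γ = (Z_L − Z_0)/(Z_L + Z_0) = (33.4 − 75)/(33.4 + 75) = -41.6/108.4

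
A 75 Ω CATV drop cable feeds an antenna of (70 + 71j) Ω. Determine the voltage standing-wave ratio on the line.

VSWR ≈ 2.58

Γ = (Z_L − Z_0)/(Z_L + Z_0) = (-5 + j71)/(145 + j71)
|Γ| = 71.2/161 = 0.441
VSWR = (1 + |Γ|)/(1 − |Γ|) = 1.44/0.559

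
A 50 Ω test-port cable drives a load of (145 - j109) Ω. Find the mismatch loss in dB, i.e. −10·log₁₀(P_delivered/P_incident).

Γ = (95 − j109)/(195 − j109), |Γ| = 0.647
|Γ|² = 0.419, so P_del/P_inc = 1 − |Γ|² = 0.581
ML = −10·log₁₀(1 − |Γ|²)

mismatch loss ≈ 2.36 dB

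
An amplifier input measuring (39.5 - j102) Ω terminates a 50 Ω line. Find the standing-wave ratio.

VSWR ≈ 7.18

Γ = (Z_L − Z_0)/(Z_L + Z_0) = (-10.5 − j102)/(89.5 − j102)
|Γ| = 103/136 = 0.756
VSWR = (1 + |Γ|)/(1 − |Γ|) = 1.76/0.244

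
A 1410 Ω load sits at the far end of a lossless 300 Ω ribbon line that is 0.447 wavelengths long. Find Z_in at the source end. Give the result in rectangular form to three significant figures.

Z_in ≈ 433 + j601 Ω

βl = 2π × 0.447 = 161°
tan(βl) = tan(161°) = -0.346
Z_in = Z_0·(Z_L + jZ_0·tanβl)/(Z_0 + jZ_L·tanβl)
     = 300·(1410 − j104)/(300 − j488)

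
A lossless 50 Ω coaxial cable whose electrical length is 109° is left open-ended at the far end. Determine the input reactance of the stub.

tan(βl) = -2.9
For an open-ended stub, Z_in = −jZ_0·cot(βl) = −jZ_0/tan(βl)

X_in ≈ 17.2 Ω (inductive)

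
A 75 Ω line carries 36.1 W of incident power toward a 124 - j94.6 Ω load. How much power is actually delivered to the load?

|Γ| = |(49 − j94.6)/(199 − j94.6)| = 0.484
|Γ|² = 0.234
P_refl = |Γ|²·P_inc = 8.44 W, P_del = (1 − |Γ|²)·P_inc = 27.7 W

P_delivered ≈ 27.7 W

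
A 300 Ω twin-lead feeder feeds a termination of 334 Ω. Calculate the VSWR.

VSWR ≈ 1.11

For a purely resistive load, VSWR = R_L/Z_0 or Z_0/R_L (whichever > 1) = 334/300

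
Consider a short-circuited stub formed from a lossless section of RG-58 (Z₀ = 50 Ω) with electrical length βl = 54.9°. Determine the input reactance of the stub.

X_in ≈ 71.1 Ω (inductive)

tan(βl) = 1.42
For a short-circuited stub, Z_in = jZ_0·tan(βl)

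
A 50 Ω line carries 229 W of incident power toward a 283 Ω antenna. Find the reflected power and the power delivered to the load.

P_reflected ≈ 112 W; P_delivered ≈ 117 W

Γ = (283 − 50)/(283 + 50) = 0.7
|Γ|² = 0.49
P_refl = |Γ|²·P_inc = 112 W, P_del = (1 − |Γ|²)·P_inc = 117 W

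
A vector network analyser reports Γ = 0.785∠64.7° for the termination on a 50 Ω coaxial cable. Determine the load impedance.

Z_L = Z_0·(1 + Γ)/(1 − Γ) = 50·(1.34 + j0.71)/(0.665 − j0.71)

Z_L ≈ 20.3 + j75.1 Ω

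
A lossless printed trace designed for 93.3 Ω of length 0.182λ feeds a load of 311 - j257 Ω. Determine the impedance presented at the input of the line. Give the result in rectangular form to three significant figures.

Z_in ≈ 17.5 − j25.6 Ω

βl = 2π × 0.182 = 65.5°
tan(βl) = tan(65.5°) = 2.2
Z_in = Z_0·(Z_L + jZ_0·tanβl)/(Z_0 + jZ_L·tanβl)
     = 93.3·(311 − j52.1)/(658 + j683)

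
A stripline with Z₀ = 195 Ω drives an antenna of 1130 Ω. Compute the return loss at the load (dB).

RL ≈ 3.03 dB

Γ = (1130 − 195)/(1130 + 195) = 0.706
RL = −20·log₁₀|Γ| = −20·log₁₀(0.706)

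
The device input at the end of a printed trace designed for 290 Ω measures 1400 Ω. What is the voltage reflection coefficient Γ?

Γ = 0.657

Γ = (Z_L − Z_0)/(Z_L + Z_0) = (1400 − 290)/(1400 + 290) = 1110/1690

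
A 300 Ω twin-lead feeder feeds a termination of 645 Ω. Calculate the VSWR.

For a purely resistive load, VSWR = R_L/Z_0 or Z_0/R_L (whichever > 1) = 645/300

VSWR ≈ 2.15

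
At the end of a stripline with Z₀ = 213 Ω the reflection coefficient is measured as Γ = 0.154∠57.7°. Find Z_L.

Z_L ≈ 242 + j64.5 Ω

Z_L = Z_0·(1 + Γ)/(1 − Γ) = 213·(1.08 + j0.13)/(0.918 − j0.13)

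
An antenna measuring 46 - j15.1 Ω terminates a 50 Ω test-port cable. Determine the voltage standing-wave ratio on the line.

VSWR ≈ 1.38

Γ = (Z_L − Z_0)/(Z_L + Z_0) = (-4 − j15.1)/(96 − j15.1)
|Γ| = 15.6/97.2 = 0.161
VSWR = (1 + |Γ|)/(1 − |Γ|) = 1.16/0.839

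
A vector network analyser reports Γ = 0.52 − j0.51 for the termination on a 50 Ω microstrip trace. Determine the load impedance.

Z_L ≈ 47.9 − j104 Ω

Z_L = Z_0·(1 + Γ)/(1 − Γ) = 50·(1.52 − j0.51)/(0.48 + j0.51)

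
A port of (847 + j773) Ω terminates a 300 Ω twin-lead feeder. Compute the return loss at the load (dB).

RL ≈ 3.29 dB

Γ = (547 + j773)/(1147 + j773), |Γ| = 0.685
RL = −20·log₁₀|Γ| = −20·log₁₀(0.685)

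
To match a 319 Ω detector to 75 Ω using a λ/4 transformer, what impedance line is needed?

Z_qwt ≈ 155 Ω

Z_qwt = √(Z_0·R_L) = √(75 × 319) = √23920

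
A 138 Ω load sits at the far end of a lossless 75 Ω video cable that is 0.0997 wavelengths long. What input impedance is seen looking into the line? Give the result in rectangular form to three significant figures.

Z_in ≈ 75.8 − j46.7 Ω

βl = 2π × 0.0997 = 35.9°
tan(βl) = tan(35.9°) = 0.724
Z_in = Z_0·(Z_L + jZ_0·tanβl)/(Z_0 + jZ_L·tanβl)
     = 75·(138 + j54.3)/(75 + j99.9)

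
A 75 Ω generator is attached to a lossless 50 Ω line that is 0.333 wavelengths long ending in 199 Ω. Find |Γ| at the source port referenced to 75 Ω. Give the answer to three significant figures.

|Γ| ≈ 0.676

βl = 2π × 0.333 = 120°
tan(βl) = -1.74
Z_in = Z_0·(Z_L + jZ_0·tanβl)/(Z_0 + jZ_L·tanβl) = 16.4 + j26.4 Ω
Γ_s = (Z_in − Z_s)/(Z_in + Z_s) = (-58.6 + j26.4)/(91.4 + j26.4), |Γ_s| = 0.676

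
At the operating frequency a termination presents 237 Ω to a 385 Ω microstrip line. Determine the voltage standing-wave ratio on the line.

VSWR ≈ 1.62

Γ = (237 − 385)/(237 + 385) = -0.238
VSWR = (1 + 0.238)/(1 − 0.238)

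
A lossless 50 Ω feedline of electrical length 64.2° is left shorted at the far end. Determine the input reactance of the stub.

X_in ≈ 103 Ω (inductive)

tan(βl) = 2.07
For a shorted stub, Z_in = jZ_0·tan(βl)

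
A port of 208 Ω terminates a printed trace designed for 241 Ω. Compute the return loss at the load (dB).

RL ≈ 22.7 dB

Γ = (208 − 241)/(208 + 241) = -0.0735
RL = −20·log₁₀|Γ| = −20·log₁₀(0.0735)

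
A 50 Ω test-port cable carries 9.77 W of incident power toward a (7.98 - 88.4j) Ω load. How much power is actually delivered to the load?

|Γ| = |(-42.02 − j88.4)/(57.98 − j88.4)| = 0.926
|Γ|² = 0.857
P_refl = |Γ|²·P_inc = 8.37 W, P_del = (1 − |Γ|²)·P_inc = 1.4 W

P_delivered ≈ 1.4 W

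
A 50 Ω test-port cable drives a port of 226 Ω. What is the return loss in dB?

Γ = (226 − 50)/(226 + 50) = 0.638
RL = −20·log₁₀|Γ| = −20·log₁₀(0.638)

RL ≈ 3.91 dB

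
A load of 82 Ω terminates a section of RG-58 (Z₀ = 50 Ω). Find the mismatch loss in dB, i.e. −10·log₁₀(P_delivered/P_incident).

mismatch loss ≈ 0.263 dB

Γ = (82 − 50)/(82 + 50) = 0.242
|Γ|² = 0.0588, so P_del/P_inc = 1 − |Γ|² = 0.941
ML = −10·log₁₀(1 − |Γ|²)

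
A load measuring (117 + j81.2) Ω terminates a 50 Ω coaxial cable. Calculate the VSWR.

Γ = (Z_L − Z_0)/(Z_L + Z_0) = (67 + j81.2)/(167 + j81.2)
|Γ| = 105/186 = 0.567
VSWR = (1 + |Γ|)/(1 − |Γ|) = 1.57/0.433

VSWR ≈ 3.62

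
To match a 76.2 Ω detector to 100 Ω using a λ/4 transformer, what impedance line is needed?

Z_qwt = √(Z_0·R_L) = √(100 × 76.2) = √7620

Z_qwt ≈ 87.3 Ω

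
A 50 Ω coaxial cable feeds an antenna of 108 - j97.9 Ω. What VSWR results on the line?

VSWR ≈ 4.16

Γ = (Z_L − Z_0)/(Z_L + Z_0) = (58 − j97.9)/(158 − j97.9)
|Γ| = 114/186 = 0.612
VSWR = (1 + |Γ|)/(1 − |Γ|) = 1.61/0.388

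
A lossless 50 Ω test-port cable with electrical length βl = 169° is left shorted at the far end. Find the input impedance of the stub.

tan(βl) = -0.194
For a shorted stub, Z_in = jZ_0·tan(βl)

Z_in ≈ −j9.72 Ω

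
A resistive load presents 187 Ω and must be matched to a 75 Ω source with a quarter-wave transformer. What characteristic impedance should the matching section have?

Z_qwt = √(Z_0·R_L) = √(75 × 187) = √14020

Z_qwt ≈ 118 Ω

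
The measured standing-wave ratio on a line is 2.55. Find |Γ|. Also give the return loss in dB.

|Γ| ≈ 0.437; return loss ≈ 7.2 dB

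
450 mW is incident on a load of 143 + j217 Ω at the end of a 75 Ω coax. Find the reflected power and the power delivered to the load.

P_reflected ≈ 246 mW; P_delivered ≈ 204 mW

|Γ| = |(68 + j217)/(218 + j217)| = 0.739
|Γ|² = 0.547
P_refl = |Γ|²·P_inc = 246 mW, P_del = (1 − |Γ|²)·P_inc = 204 mW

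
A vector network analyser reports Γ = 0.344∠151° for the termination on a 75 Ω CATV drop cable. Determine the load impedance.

Z_L = Z_0·(1 + Γ)/(1 − Γ) = 75·(0.699 + j0.167)/(1.3 − j0.167)

Z_L ≈ 38.4 + j14.5 Ω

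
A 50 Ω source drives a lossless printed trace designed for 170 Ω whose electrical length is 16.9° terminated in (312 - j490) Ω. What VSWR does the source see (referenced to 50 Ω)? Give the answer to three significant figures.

VSWR ≈ 17.5

tan(βl) = 0.304
Z_in = Z_0·(Z_L + jZ_0·tanβl)/(Z_0 + jZ_L·tanβl) = 89 − j260 Ω
Γ_s = (Z_in − Z_s)/(Z_in + Z_s) = (39 − j260)/(139 − j260), |Γ_s| = 0.892
VSWR = (1 + |Γ_s|)/(1 − |Γ_s|)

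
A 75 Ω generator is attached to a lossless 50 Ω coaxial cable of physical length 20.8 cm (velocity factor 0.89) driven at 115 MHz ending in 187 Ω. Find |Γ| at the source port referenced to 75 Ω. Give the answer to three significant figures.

λ = v/f = 0.89·c / 115 MHz = 2.32 m
βl = 2π·l/λ = 2π × 0.0896 = 32.3°
tan(βl) = 0.631
Z_in = Z_0·(Z_L + jZ_0·tanβl)/(Z_0 + jZ_L·tanβl) = 39.8 − j62.4 Ω
Γ_s = (Z_in − Z_s)/(Z_in + Z_s) = (-35.2 − j62.4)/(115 − j62.4), |Γ_s| = 0.548

|Γ| ≈ 0.548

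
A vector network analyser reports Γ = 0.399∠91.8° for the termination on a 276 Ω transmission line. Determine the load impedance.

Z_L = Z_0·(1 + Γ)/(1 − Γ) = 276·(0.987 + j0.399)/(1.01 − j0.399)

Z_L ≈ 196 + j186 Ω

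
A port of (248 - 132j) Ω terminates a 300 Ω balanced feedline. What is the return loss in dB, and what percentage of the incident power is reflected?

RL ≈ 12 dB; 6.33% of incident power reflected

Γ = (-52 − j132)/(548 − j132), |Γ| = 0.252
RL = −20·log₁₀(0.252) = 12 dB
P_refl/P_inc = |Γ|² = 0.0633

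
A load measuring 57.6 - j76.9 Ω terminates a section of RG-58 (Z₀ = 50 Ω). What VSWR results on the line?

VSWR ≈ 3.81

Γ = (Z_L − Z_0)/(Z_L + Z_0) = (7.6 − j76.9)/(107.6 − j76.9)
|Γ| = 77.3/132 = 0.584
VSWR = (1 + |Γ|)/(1 − |Γ|) = 1.58/0.416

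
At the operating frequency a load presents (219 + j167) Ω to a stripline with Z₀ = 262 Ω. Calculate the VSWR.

Γ = (Z_L − Z_0)/(Z_L + Z_0) = (-43 + j167)/(481 + j167)
|Γ| = 172/509 = 0.339
VSWR = (1 + |Γ|)/(1 − |Γ|) = 1.34/0.661

VSWR ≈ 2.02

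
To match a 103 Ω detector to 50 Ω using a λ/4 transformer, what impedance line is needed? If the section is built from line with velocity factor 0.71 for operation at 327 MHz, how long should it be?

Z_qwt ≈ 71.8 Ω; length ≈ 16.3 cm

Z_qwt = √(Z_0·R_L) = √(50 × 103) = √5150
λ = 0.71·c/f = 0.651 m, so l = λ/4 = 0.163 m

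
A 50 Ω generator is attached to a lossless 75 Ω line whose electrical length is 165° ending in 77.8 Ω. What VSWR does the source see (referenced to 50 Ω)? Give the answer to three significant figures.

tan(βl) = -0.268
Z_in = Z_0·(Z_L + jZ_0·tanβl)/(Z_0 + jZ_L·tanβl) = 77.4 + j1.42 Ω
Γ_s = (Z_in − Z_s)/(Z_in + Z_s) = (27.4 + j1.42)/(127 + j1.42), |Γ_s| = 0.215
VSWR = (1 + |Γ_s|)/(1 − |Γ_s|)

VSWR ≈ 1.55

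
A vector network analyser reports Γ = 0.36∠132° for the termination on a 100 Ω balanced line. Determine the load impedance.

Z_L ≈ 54 + j33.2 Ω

Z_L = Z_0·(1 + Γ)/(1 − Γ) = 100·(0.759 + j0.268)/(1.24 − j0.268)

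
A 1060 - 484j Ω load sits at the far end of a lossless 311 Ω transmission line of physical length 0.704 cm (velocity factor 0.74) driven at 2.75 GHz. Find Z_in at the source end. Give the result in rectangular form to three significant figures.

Z_in ≈ 179 − j342 Ω

λ = v/f = 0.74·c / 2.75 GHz = 0.0807 m
βl = 2π·l/λ = 2π × 0.0872 = 31.4°
tan(βl) = tan(31.4°) = 0.61
Z_in = Z_0·(Z_L + jZ_0·tanβl)/(Z_0 + jZ_L·tanβl)
     = 311·(1060 − j294)/(606 + j647)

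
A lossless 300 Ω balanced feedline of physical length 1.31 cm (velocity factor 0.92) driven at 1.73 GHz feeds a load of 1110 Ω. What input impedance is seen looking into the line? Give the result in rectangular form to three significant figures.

Z_in ≈ 271 − j400 Ω

λ = v/f = 0.92·c / 1.73 GHz = 0.16 m
βl = 2π·l/λ = 2π × 0.0821 = 29.6°
tan(βl) = tan(29.6°) = 0.567
Z_in = Z_0·(Z_L + jZ_0·tanβl)/(Z_0 + jZ_L·tanβl)
     = 300·(1110 + j170)/(300 + j630)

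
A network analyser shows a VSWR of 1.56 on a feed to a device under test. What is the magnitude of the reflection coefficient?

|Γ| = (S − 1)/(S + 1) = (1.56 − 1)/(1.56 + 1) = 0.56/2.56

|Γ| ≈ 0.219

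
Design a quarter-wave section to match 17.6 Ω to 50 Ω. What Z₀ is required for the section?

Z_qwt ≈ 29.7 Ω

Z_qwt = √(Z_0·R_L) = √(50 × 17.6) = √880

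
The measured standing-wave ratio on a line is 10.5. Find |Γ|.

|Γ| = (S − 1)/(S + 1) = (10.5 − 1)/(10.5 + 1) = 9.5/11.5

|Γ| ≈ 0.826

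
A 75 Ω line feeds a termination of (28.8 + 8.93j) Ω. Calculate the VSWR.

VSWR ≈ 2.65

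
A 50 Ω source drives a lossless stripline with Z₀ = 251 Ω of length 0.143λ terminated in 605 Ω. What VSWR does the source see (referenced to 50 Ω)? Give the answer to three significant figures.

VSWR ≈ 6.13

βl = 2π × 0.143 = 51.5°
tan(βl) = 1.26
Z_in = Z_0·(Z_L + jZ_0·tanβl)/(Z_0 + jZ_L·tanβl) = 153 − j149 Ω
Γ_s = (Z_in − Z_s)/(Z_in + Z_s) = (103 − j149)/(203 − j149), |Γ_s| = 0.72
VSWR = (1 + |Γ_s|)/(1 − |Γ_s|)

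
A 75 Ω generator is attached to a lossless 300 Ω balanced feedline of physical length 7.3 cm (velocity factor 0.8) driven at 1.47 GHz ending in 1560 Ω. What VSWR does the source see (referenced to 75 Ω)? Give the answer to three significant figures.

VSWR ≈ 18.8

λ = v/f = 0.8·c / 1.47 GHz = 0.163 m
βl = 2π·l/λ = 2π × 0.447 = 161°
tan(βl) = -0.345
Z_in = Z_0·(Z_L + jZ_0·tanβl)/(Z_0 + jZ_L·tanβl) = 414 + j639 Ω
Γ_s = (Z_in − Z_s)/(Z_in + Z_s) = (339 + j639)/(489 + j639), |Γ_s| = 0.899
VSWR = (1 + |Γ_s|)/(1 − |Γ_s|)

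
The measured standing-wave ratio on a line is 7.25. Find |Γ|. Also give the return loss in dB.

|Γ| = (S − 1)/(S + 1) = (7.25 − 1)/(7.25 + 1) = 6.25/8.25
RL = −20·log₁₀|Γ| = −20·log₁₀(0.758)

|Γ| ≈ 0.758; return loss ≈ 2.41 dB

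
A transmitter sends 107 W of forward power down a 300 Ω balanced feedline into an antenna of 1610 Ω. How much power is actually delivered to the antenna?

Γ = (1610 − 300)/(1610 + 300) = 0.686
|Γ|² = 0.47
P_refl = |Γ|²·P_inc = 50.3 W, P_del = (1 − |Γ|²)·P_inc = 56.7 W

P_delivered ≈ 56.7 W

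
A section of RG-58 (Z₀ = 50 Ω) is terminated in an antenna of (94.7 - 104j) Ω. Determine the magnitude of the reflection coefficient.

Γ = (Z_L − Z_0)/(Z_L + Z_0) = (44.7 − j104)/(144.7 − j104)
|Γ| = 113/178

|Γ| ≈ 0.635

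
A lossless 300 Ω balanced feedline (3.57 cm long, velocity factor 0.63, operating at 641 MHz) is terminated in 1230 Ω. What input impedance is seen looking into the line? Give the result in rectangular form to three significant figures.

Z_in ≈ 144 − j278 Ω

λ = v/f = 0.63·c / 641 MHz = 0.295 m
βl = 2π·l/λ = 2π × 0.121 = 43.6°
tan(βl) = tan(43.6°) = 0.952
Z_in = Z_0·(Z_L + jZ_0·tanβl)/(Z_0 + jZ_L·tanβl)
     = 300·(1230 + j286)/(300 + j1170)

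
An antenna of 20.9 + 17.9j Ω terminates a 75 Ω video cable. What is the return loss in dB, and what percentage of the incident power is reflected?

RL ≈ 4.67 dB; 34.1% of incident power reflected

Γ = (-54.1 + j17.9)/(95.9 + j17.9), |Γ| = 0.584
RL = −20·log₁₀(0.584) = 4.67 dB
P_refl/P_inc = |Γ|² = 0.341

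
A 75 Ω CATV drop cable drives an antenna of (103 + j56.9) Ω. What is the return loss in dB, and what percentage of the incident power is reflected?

RL ≈ 9.39 dB; 11.5% of incident power reflected

Γ = (28 + j56.9)/(178 + j56.9), |Γ| = 0.339
RL = −20·log₁₀(0.339) = 9.39 dB
P_refl/P_inc = |Γ|² = 0.115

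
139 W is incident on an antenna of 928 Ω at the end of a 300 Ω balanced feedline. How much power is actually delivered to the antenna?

P_delivered ≈ 103 W

Γ = (928 − 300)/(928 + 300) = 0.511
|Γ|² = 0.262
P_refl = |Γ|²·P_inc = 36.4 W, P_del = (1 − |Γ|²)·P_inc = 103 W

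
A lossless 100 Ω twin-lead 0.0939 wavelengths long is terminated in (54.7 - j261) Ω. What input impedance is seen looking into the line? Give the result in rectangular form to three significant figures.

βl = 2π × 0.0939 = 33.8°
tan(βl) = tan(33.8°) = 0.67
Z_in = Z_0·(Z_L + jZ_0·tanβl)/(Z_0 + jZ_L·tanβl)
     = 100·(54.7 − j194)/(275 + j36.6)

Z_in ≈ 10.3 − j72 Ω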